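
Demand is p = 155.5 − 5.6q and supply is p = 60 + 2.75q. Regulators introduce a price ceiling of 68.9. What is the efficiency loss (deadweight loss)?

Competitive equilibrium: 155.5 − 5.6q = 60 + 2.75q → q* = 11.4371, p* = 91.4521.
At the ceiling p = 68.9, quantity supplied = (68.9 − 60)/2.75 = 3.2364.
Willingness to pay at q' = 3.2364: 155.5 − 5.6·3.2364 = 137.3762.
Δq = 11.4371 − 3.2364 = 8.2007; wedge = 137.3762 − 68.9 = 68.4762.
Welfare loss = ½ × 8.2007 × 68.4762 = 280.78.

280.78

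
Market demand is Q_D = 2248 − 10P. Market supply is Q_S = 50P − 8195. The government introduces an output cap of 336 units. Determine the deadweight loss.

In inverse form: demand P = 224.8 − 0.1Q, supply P = 163.9 + 0.02Q.
Competitive equilibrium: 224.8 − 0.1Q = 163.9 + 0.02Q → Q* = 507.5, P* = 174.05.
At Q = 336: demand price = 224.8 − 0.1·336 = 191.2; supply price = 163.9 + 0.02·336 = 170.62.
ΔQ = 507.5 − 336 = 171.5; wedge = 191.2 − 170.62 = 20.58.
Welfare loss = ½ × 171.5 × 20.58 = 1764.735.

1764.735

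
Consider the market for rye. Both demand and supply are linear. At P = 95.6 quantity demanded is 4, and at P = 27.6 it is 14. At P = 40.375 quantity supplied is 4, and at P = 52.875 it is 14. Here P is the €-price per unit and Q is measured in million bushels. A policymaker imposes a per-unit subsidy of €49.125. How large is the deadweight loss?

Demand slope = (27.6 − 95.6)/(14 − 4) = −6.8, so P = 122.8 − 6.8Q.
Supply slope = (52.875 − 40.375)/(14 − 4) = 1.25, so P = 35.375 + 1.25Q.
Competitive equilibrium: 122.8 − 6.8Q = 35.375 + 1.25Q → Q* = 10.8602, P* = 48.9503.
The subsidy lowers effective supply by 49.125: P = 1.25Q − 13.75.
New quantity: 122.8 − 6.8Q = 1.25Q − 13.75 → Q' = 16.9627.
Overproduction ΔQ = 16.9627 − 10.8602 = 6.1025; wedge = subsidy = 49.125.
Deadweight loss = ½ × 6.1025 × 49.125 = €149.89 million.

€149.89 million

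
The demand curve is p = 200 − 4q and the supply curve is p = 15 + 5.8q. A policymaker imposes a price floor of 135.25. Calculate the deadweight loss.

35.46

Competitive equilibrium: 200 − 4q = 15 + 5.8q → q* = 18.8776, p* = 124.4898.
At the floor p = 135.25, quantity demanded = (200 − 135.25)/4 = 16.1875.
Sellers' marginal cost at q' = 16.1875: 15 + 5.8·16.1875 = 108.8875.
Δq = 18.8776 − 16.1875 = 2.6901; wedge = 135.25 − 108.8875 = 26.3625.
Deadweight loss = ½ × 2.6901 × 26.3625 = 35.46.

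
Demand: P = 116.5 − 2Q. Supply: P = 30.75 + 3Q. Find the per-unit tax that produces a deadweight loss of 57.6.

Competitive equilibrium: 116.5 − 2Q = 30.75 + 3Q → Q* = 17.15, P* = 82.2.
A tax t gives ΔQ = t/5 and wedge t, so DWL = t²/10.
t²/10 = 57.6 → t² = 576 → t = 24.

24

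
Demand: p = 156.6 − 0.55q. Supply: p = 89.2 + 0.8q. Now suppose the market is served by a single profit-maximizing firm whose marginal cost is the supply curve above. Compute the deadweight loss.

140.99

Competitive equilibrium: 156.6 − 0.55q = 89.2 + 0.8q → q* = 49.92593, p* = 129.14074.
Marginal revenue: MR = 156.6 − 1.1q. Set MR = MC: 156.6 − 1.1q = 89.2 + 0.8q → q_m = 35.47368.
Price p_m = 156.6 − 0.55·35.47368 = 137.08948; MC(q_m) = 89.2 + 0.8·35.47368 = 117.57894.
Competitive q* = 49.92593, so Δq = 14.45225; wedge = 137.08948 − 117.57894 = 19.51054.
Welfare loss = ½ × 14.45225 × 19.51054 = 140.99.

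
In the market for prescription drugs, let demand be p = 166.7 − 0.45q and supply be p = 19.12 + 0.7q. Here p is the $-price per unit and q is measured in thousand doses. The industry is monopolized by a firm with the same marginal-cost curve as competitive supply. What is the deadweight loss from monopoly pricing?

$749.05 thousand

Competitive equilibrium: 166.7 − 0.45q = 19.12 + 0.7q → q* = 128.3304, p* = 108.9513.
Marginal revenue: MR = 166.7 − 0.9q. Set MR = MC: 166.7 − 0.9q = 19.12 + 0.7q → q_m = 92.2375.
Price p_m = 166.7 − 0.45·92.2375 = 125.1931; MC(q_m) = 19.12 + 0.7·92.2375 = 83.6863.
Competitive q* = 128.3304, so Δq = 36.0929; wedge = 125.1931 − 83.6863 = 41.5068.
Welfare loss = ½ × 36.0929 × 41.5068 = $749.05 thousand.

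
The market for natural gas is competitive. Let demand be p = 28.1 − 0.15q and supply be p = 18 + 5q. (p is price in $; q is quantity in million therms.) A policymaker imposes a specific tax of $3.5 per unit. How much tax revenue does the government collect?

$4.49 million

Competitive equilibrium: 28.1 − 0.15q = 18 + 5q → q* = 1.9612, p* = 27.8058.
With the tax, the buyer price exceeds the seller price by 3.5: (28.1 − 0.15q) − (18 + 5q) = 3.5 → q' = 1.2816.
Tax revenue = 3.5 × 1.2816 = $4.49 million.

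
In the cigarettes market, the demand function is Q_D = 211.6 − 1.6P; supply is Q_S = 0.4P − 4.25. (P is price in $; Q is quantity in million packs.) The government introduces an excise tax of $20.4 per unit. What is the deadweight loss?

In inverse form: demand P = 132.25 − 0.625Q, supply P = 10.625 + 2.5Q.
Competitive equilibrium: 132.25 − 0.625Q = 10.625 + 2.5Q → Q* = 38.92, P* = 107.925.
With the tax, the buyer price exceeds the seller price by 20.4: (132.25 − 0.625Q) − (10.625 + 2.5Q) = 20.4 → Q' = 32.392.
ΔQ = 38.92 − 32.392 = 6.528; the wedge equals the tax, 20.4.
The triangle = ½ × 6.528 × 20.4 = $66.59 million.

$66.59 million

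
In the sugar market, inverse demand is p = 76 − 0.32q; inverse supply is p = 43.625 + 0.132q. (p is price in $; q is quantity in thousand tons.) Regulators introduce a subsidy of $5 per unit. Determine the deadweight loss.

$27.65 thousand

Competitive equilibrium: 76 − 0.32q = 43.625 + 0.132q → q* = 71.62611, p* = 53.07965.
The subsidy lowers effective supply by 5: p = 38.625 + 0.132q.
New quantity: 76 − 0.32q = 38.625 + 0.132q → q' = 82.68805.
Overproduction Δq = 82.68805 − 71.62611 = 11.06194; wedge = subsidy = 5.
The triangle = ½ × 11.06194 × 5 = $27.65 thousand.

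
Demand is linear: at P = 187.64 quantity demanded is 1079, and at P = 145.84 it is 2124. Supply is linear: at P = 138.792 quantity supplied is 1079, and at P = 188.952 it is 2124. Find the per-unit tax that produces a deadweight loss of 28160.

70.4

Demand slope = (145.84 − 187.64)/(2124 − 1079) = −0.04, so P = 230.8 − 0.04Q.
Supply slope = (188.952 − 138.792)/(2124 − 1079) = 0.048, so P = 87 + 0.048Q.
Competitive equilibrium: 230.8 − 0.04Q = 87 + 0.048Q → Q* = 1634.0909, P* = 165.4364.
A tax t gives ΔQ = t/0.088 and wedge t, so DWL = t²/0.176.
t²/0.176 = 28160 → t² = 4956.16 → t = 70.4.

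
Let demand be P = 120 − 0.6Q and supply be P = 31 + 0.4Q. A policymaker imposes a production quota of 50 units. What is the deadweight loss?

Competitive equilibrium: 120 − 0.6Q = 31 + 0.4Q → Q* = 89, P* = 66.6.
At Q = 50: demand price = 120 − 0.6·50 = 90; supply price = 31 + 0.4·50 = 51.
ΔQ = 89 − 50 = 39; wedge = 90 − 51 = 39.
DWL = ½ × 39 × 39 = 760.50.

760.50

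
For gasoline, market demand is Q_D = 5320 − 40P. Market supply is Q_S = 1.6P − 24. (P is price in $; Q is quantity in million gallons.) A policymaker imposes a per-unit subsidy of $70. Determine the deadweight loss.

In inverse form: demand P = 133 − 0.025Q, supply P = 15 + 0.625Q.
Competitive equilibrium: 133 − 0.025Q = 15 + 0.625Q → Q* = 181.5385, P* = 128.4615.
The subsidy lowers effective supply by 70: P = 0.625Q − 55.
New quantity: 133 − 0.025Q = 0.625Q − 55 → Q' = 289.2308.
Overproduction ΔQ = 289.2308 − 181.5385 = 107.6923; wedge = subsidy = 70.
DWL = ½ × 107.6923 × 70 = $3769.23 million.

$3769.23 million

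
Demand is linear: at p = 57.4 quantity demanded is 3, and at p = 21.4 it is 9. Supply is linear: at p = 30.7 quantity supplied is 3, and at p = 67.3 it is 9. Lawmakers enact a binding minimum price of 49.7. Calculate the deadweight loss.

5.16

Demand slope = (21.4 − 57.4)/(9 − 3) = −6, so p = 75.4 − 6q.
Supply slope = (67.3 − 30.7)/(9 − 3) = 6.1, so p = 12.4 + 6.1q.
Competitive equilibrium: 75.4 − 6q = 12.4 + 6.1q → q* = 5.2066, p* = 44.1603.
At the floor p = 49.7, quantity demanded = (75.4 − 49.7)/6 = 4.2833.
Sellers' marginal cost at q' = 4.2833: 12.4 + 6.1·4.2833 = 38.5281.
Δq = 5.2066 − 4.2833 = 0.9233; wedge = 49.7 − 38.5281 = 11.1719.
Deadweight loss = ½ × 0.9233 × 11.1719 = 5.16.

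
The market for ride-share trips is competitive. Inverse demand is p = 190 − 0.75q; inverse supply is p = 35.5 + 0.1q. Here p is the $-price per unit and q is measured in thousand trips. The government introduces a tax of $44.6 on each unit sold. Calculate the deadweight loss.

Competitive equilibrium: 190 − 0.75q = 35.5 + 0.1q → q* = 181.7647, p* = 53.6765.
With the tax, the buyer price exceeds the seller price by 44.6: (190 − 0.75q) − (35.5 + 0.1q) = 44.6 → q' = 129.2941.
Δq = 181.7647 − 129.2941 = 52.4706; the wedge equals the tax, 44.6.
DWL = ½ × 52.4706 × 44.6 = $1170.09 thousand.

$1170.09 thousand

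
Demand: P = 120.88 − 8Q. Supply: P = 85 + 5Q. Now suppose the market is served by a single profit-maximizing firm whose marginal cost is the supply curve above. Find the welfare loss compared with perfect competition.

7.19

Competitive equilibrium: 120.88 − 8Q = 85 + 5Q → Q* = 2.76, P* = 98.8.
Marginal revenue: MR = 120.88 − 16Q. Set MR = MC: 120.88 − 16Q = 85 + 5Q → Q_m = 1.7086.
Price P_m = 120.88 − 8·1.7086 = 107.2112; MC(Q_m) = 85 + 5·1.7086 = 93.543.
Competitive Q* = 2.76, so ΔQ = 1.0514; wedge = 107.2112 − 93.543 = 13.6682.
Welfare loss = ½ × 1.0514 × 13.6682 = 7.19.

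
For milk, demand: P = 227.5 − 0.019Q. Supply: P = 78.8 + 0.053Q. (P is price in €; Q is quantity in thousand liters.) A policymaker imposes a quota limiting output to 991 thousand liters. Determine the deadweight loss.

€41546.62 thousand

Competitive equilibrium: 227.5 − 0.019Q = 78.8 + 0.053Q → Q* = 2065.2778, P* = 188.2597.
At Q = 991: demand price = 227.5 − 0.019·991 = 208.671; supply price = 78.8 + 0.053·991 = 131.323.
ΔQ = 2065.2778 − 991 = 1074.2778; wedge = 208.671 − 131.323 = 77.348.
Deadweight loss = ½ × 1074.2778 × 77.348 = €41546.62 thousand.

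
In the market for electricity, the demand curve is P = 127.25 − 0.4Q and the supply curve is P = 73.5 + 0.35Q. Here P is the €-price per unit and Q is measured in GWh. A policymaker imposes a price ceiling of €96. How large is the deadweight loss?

Competitive equilibrium: 127.25 − 0.4Q = 73.5 + 0.35Q → Q* = 71.6667, P* = 98.5833.
At the ceiling P = 96, quantity supplied = (96 − 73.5)/0.35 = 64.2857.
Willingness to pay at Q' = 64.2857: 127.25 − 0.4·64.2857 = 101.5357.
ΔQ = 71.6667 − 64.2857 = 7.381; wedge = 101.5357 − 96 = 5.5357.
Deadweight loss = ½ × 7.381 × 5.5357 = €20.43.

€20.43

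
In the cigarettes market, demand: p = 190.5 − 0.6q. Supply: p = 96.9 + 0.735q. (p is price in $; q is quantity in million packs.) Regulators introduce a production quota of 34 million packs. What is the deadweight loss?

$870.49 million

Competitive equilibrium: 190.5 − 0.6q = 96.9 + 0.735q → q* = 70.1124, p* = 148.4326.
At q = 34: demand price = 190.5 − 0.6·34 = 170.1; supply price = 96.9 + 0.735·34 = 121.89.
Δq = 70.1124 − 34 = 36.1124; wedge = 170.1 − 121.89 = 48.21.
The triangle = ½ × 36.1124 × 48.21 = $870.49 million.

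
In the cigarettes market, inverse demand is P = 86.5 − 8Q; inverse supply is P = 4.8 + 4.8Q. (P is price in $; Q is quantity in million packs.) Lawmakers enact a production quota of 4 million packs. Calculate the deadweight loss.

$36.34 million

Competitive equilibrium: 86.5 − 8Q = 4.8 + 4.8Q → Q* = 6.3828, P* = 35.4375.
At Q = 4: demand price = 86.5 − 8·4 = 54.5; supply price = 4.8 + 4.8·4 = 24.
ΔQ = 6.3828 − 4 = 2.3828; wedge = 54.5 − 24 = 30.5.
DWL = ½ × 2.3828 × 30.5 = $36.34 million.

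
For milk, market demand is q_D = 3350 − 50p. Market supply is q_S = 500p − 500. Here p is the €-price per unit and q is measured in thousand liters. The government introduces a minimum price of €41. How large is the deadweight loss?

€31790 thousand

In inverse form: demand p = 67 − 0.02q, supply p = 1 + 0.002q.
Competitive equilibrium: 67 − 0.02q = 1 + 0.002q → q* = 3000, p* = 7.
At the floor p = 41, quantity demanded = (67 − 41)/0.02 = 1300.
Sellers' marginal cost at q' = 1300: 1 + 0.002·1300 = 3.6.
Δq = 3000 − 1300 = 1700; wedge = 41 − 3.6 = 37.4.
Welfare loss = ½ × 1700 × 37.4 = €31790 thousand.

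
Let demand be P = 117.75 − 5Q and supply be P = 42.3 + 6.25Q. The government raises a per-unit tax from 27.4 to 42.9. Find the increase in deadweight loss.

48.43

Competitive equilibrium: 117.75 − 5Q = 42.3 + 6.25Q → Q* = 6.7067, P* = 84.2167.
For a per-unit tax t: ΔQ = t/11.25, so DWL = ½·t·(t/11.25) = t²/22.5.
At t = 27.4: DWL = 33.367. At t = 42.9: DWL = 81.796.
Increase = 81.796 − 33.367 = 48.43.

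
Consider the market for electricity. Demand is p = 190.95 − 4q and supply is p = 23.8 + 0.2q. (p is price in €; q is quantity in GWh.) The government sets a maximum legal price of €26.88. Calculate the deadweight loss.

€1250.01

Competitive equilibrium: 190.95 − 4q = 23.8 + 0.2q → q* = 39.7976, p* = 31.7595.
At the ceiling p = 26.88, quantity supplied = (26.88 − 23.8)/0.2 = 15.4.
Willingness to pay at q' = 15.4: 190.95 − 4·15.4 = 129.35.
Δq = 39.7976 − 15.4 = 24.3976; wedge = 129.35 − 26.88 = 102.47.
Welfare loss = ½ × 24.3976 × 102.47 = €1250.01.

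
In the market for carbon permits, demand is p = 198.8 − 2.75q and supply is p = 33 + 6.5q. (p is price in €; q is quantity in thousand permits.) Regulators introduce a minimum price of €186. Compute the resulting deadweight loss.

€814.40 thousand

Competitive equilibrium: 198.8 − 2.75q = 33 + 6.5q → q* = 17.92432, p* = 149.50811.
At the floor p = 186, quantity demanded = (198.8 − 186)/2.75 = 4.65455.
Sellers' marginal cost at q' = 4.65455: 33 + 6.5·4.65455 = 63.25458.
Δq = 17.92432 − 4.65455 = 13.26977; wedge = 186 − 63.25458 = 122.74542.
The triangle = ½ × 13.26977 × 122.74542 = €814.40 thousand.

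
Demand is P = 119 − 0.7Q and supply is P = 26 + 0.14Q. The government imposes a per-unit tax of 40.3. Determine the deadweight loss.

Competitive equilibrium: 119 − 0.7Q = 26 + 0.14Q → Q* = 110.7143, P* = 41.5.
With the tax, the buyer price exceeds the seller price by 40.3: (119 − 0.7Q) − (26 + 0.14Q) = 40.3 → Q' = 62.7381.
ΔQ = 110.7143 − 62.7381 = 47.9762; the wedge equals the tax, 40.3.
Deadweight loss = ½ × 47.9762 × 40.3 = 966.72.

966.72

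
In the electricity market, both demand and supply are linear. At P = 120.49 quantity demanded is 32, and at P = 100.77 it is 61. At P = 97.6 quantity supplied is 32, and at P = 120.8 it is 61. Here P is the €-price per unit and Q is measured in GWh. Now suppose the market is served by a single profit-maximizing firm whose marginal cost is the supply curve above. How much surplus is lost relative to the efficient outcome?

€165.24

Demand slope = (100.77 − 120.49)/(61 − 32) = −0.68, so P = 142.25 − 0.68Q.
Supply slope = (120.8 − 97.6)/(61 − 32) = 0.8, so P = 72 + 0.8Q.
Competitive equilibrium: 142.25 − 0.68Q = 72 + 0.8Q → Q* = 47.4662, P* = 109.973.
Marginal revenue: MR = 142.25 − 1.36Q. Set MR = MC: 142.25 − 1.36Q = 72 + 0.8Q → Q_m = 32.5231.
Price P_m = 142.25 − 0.68·32.5231 = 120.1343; MC(Q_m) = 72 + 0.8·32.5231 = 98.0185.
Competitive Q* = 47.4662, so ΔQ = 14.9431; wedge = 120.1343 − 98.0185 = 22.1158.
DWL = ½ × 14.9431 × 22.1158 = €165.24.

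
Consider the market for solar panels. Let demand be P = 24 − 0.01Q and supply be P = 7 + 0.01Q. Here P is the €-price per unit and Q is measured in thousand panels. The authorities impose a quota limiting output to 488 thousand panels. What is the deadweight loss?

€1310.44 thousand

Competitive equilibrium: 24 − 0.01Q = 7 + 0.01Q → Q* = 850, P* = 15.5.
At Q = 488: demand price = 24 − 0.01·488 = 19.12; supply price = 7 + 0.01·488 = 11.88.
ΔQ = 850 − 488 = 362; wedge = 19.12 − 11.88 = 7.24.
Welfare loss = ½ × 362 × 7.24 = €1310.44 thousand.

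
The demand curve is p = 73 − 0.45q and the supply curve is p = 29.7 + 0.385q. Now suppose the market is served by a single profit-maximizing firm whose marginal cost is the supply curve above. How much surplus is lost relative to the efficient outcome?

Competitive equilibrium: 73 − 0.45q = 29.7 + 0.385q → q* = 51.8563, p* = 49.6647.
Marginal revenue: MR = 73 − 0.9q. Set MR = MC: 73 − 0.9q = 29.7 + 0.385q → q_m = 33.6965.
Price p_m = 73 − 0.45·33.6965 = 57.8366; MC(q_m) = 29.7 + 0.385·33.6965 = 42.6732.
Competitive q* = 51.8563, so Δq = 18.1598; wedge = 57.8366 − 42.6732 = 15.1634.
Welfare loss = ½ × 18.1598 × 15.1634 = 137.68.

137.68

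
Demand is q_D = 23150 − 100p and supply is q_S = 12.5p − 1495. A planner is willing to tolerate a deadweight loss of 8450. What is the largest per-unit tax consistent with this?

39

In inverse form: demand p = 231.5 − 0.01q, supply p = 119.6 + 0.08q.
Competitive equilibrium: 231.5 − 0.01q = 119.6 + 0.08q → q* = 1243.3333, p* = 219.0667.
A tax t gives Δq = t/0.09 and wedge t, so DWL = t²/0.18.
t²/0.18 = 8450 → t² = 1521 → t = 39.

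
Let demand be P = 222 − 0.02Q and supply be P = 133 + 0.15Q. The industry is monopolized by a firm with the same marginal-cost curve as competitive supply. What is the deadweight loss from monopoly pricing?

258.14

Competitive equilibrium: 222 − 0.02Q = 133 + 0.15Q → Q* = 523.5294, P* = 211.5294.
Marginal revenue: MR = 222 − 0.04Q. Set MR = MC: 222 − 0.04Q = 133 + 0.15Q → Q_m = 468.4211.
Price P_m = 222 − 0.02·468.4211 = 212.6316; MC(Q_m) = 133 + 0.15·468.4211 = 203.2632.
Competitive Q* = 523.5294, so ΔQ = 55.1083; wedge = 212.6316 − 203.2632 = 9.3684.
The triangle = ½ × 55.1083 × 9.3684 = 258.14.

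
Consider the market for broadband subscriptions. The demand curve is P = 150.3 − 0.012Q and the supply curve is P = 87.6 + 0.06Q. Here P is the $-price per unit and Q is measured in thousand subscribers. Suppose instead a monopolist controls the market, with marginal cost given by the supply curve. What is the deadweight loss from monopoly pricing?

Competitive equilibrium: 150.3 − 0.012Q = 87.6 + 0.06Q → Q* = 870.8333, P* = 139.85.
Marginal revenue: MR = 150.3 − 0.024Q. Set MR = MC: 150.3 − 0.024Q = 87.6 + 0.06Q → Q_m = 746.4286.
Price P_m = 150.3 − 0.012·746.4286 = 141.3429; MC(Q_m) = 87.6 + 0.06·746.4286 = 132.3857.
Competitive Q* = 870.8333, so ΔQ = 124.4047; wedge = 141.3429 − 132.3857 = 8.9572.
The triangle = ½ × 124.4047 × 8.9572 = $557.16 thousand.

$557.16 thousand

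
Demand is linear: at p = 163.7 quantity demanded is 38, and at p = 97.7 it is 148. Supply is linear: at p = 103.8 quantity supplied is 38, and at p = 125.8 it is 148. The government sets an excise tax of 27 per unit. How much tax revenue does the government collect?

Demand slope = (97.7 − 163.7)/(148 − 38) = −0.6, so p = 186.5 − 0.6q.
Supply slope = (125.8 − 103.8)/(148 − 38) = 0.2, so p = 96.2 + 0.2q.
Competitive equilibrium: 186.5 − 0.6q = 96.2 + 0.2q → q* = 112.875, p* = 118.775.
With the tax, the buyer price exceeds the seller price by 27: (186.5 − 0.6q) − (96.2 + 0.2q) = 27 → q' = 79.125.
Tax revenue = 27 × 79.125 = 2136.375.

2136.375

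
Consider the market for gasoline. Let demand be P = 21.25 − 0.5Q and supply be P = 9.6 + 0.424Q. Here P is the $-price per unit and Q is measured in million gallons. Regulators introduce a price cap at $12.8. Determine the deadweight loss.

$11.83 million

Competitive equilibrium: 21.25 − 0.5Q = 9.6 + 0.424Q → Q* = 12.6082, P* = 14.9459.
At the ceiling P = 12.8, quantity supplied = (12.8 − 9.6)/0.424 = 7.5472.
Willingness to pay at Q' = 7.5472: 21.25 − 0.5·7.5472 = 17.4764.
ΔQ = 12.6082 − 7.5472 = 5.061; wedge = 17.4764 − 12.8 = 4.6764.
The triangle = ½ × 5.061 × 4.6764 = $11.83 million.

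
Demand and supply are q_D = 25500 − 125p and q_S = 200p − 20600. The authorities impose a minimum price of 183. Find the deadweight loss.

In inverse form: demand p = 204 − 0.008q, supply p = 103 + 0.005q.
Competitive equilibrium: 204 − 0.008q = 103 + 0.005q → q* = 7769.2308, p* = 141.8462.
At the floor p = 183, quantity demanded = (204 − 183)/0.008 = 2625.
Sellers' marginal cost at q' = 2625: 103 + 0.005·2625 = 116.125.
Δq = 7769.2308 − 2625 = 5144.2308; wedge = 183 − 116.125 = 66.875.
Welfare loss = ½ × 5144.2308 × 66.875 = 172010.22.

172010.22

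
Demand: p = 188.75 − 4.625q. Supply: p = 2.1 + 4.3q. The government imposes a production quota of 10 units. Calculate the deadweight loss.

Competitive equilibrium: 188.75 − 4.625q = 2.1 + 4.3q → q* = 20.9132, p* = 92.0266.
At q = 10: demand price = 188.75 − 4.625·10 = 142.5; supply price = 2.1 + 4.3·10 = 45.1.
Δq = 20.9132 − 10 = 10.9132; wedge = 142.5 − 45.1 = 97.4.
Deadweight loss = ½ × 10.9132 × 97.4 = 531.47.

531.47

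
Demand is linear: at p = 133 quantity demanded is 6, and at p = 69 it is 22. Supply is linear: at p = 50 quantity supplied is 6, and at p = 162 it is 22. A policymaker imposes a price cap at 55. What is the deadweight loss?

Demand slope = (69 − 133)/(22 − 6) = −4, so p = 157 − 4q.
Supply slope = (162 − 50)/(22 − 6) = 7, so p = 8 + 7q.
Competitive equilibrium: 157 − 4q = 8 + 7q → q* = 13.5455, p* = 102.8182.
At the ceiling p = 55, quantity supplied = (55 − 8)/7 = 6.7143.
Willingness to pay at q' = 6.7143: 157 − 4·6.7143 = 130.1428.
Δq = 13.5455 − 6.7143 = 6.8312; wedge = 130.1428 − 55 = 75.1428.
DWL = ½ × 6.8312 × 75.1428 = 256.66.

256.66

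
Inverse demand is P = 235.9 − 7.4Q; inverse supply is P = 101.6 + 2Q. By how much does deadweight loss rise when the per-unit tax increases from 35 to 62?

139.31

Competitive equilibrium: 235.9 − 7.4Q = 101.6 + 2Q → Q* = 14.2872, P* = 130.1745.
For a per-unit tax t: ΔQ = t/9.4, so DWL = ½·t·(t/9.4) = t²/18.8.
At t = 35: DWL = 65.16. At t = 62: DWL = 204.468.
Increase = 204.468 − 65.16 = 139.31.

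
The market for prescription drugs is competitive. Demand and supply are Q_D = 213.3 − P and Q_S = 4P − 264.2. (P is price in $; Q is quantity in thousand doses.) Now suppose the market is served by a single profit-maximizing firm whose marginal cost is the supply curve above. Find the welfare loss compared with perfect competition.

$1713.19 thousand

In inverse form: demand P = 213.3 − Q, supply P = 66.05 + 0.25Q.
Competitive equilibrium: 213.3 − Q = 66.05 + 0.25Q → Q* = 117.8, P* = 95.5.
Marginal revenue: MR = 213.3 − 2Q. Set MR = MC: 213.3 − 2Q = 66.05 + 0.25Q → Q_m = 65.4444.
Price P_m = 213.3 − 1·65.4444 = 147.8556; MC(Q_m) = 66.05 + 0.25·65.4444 = 82.4111.
Competitive Q* = 117.8, so ΔQ = 52.3556; wedge = 147.8556 − 82.4111 = 65.4445.
The triangle = ½ × 52.3556 × 65.4445 = $1713.19 thousand.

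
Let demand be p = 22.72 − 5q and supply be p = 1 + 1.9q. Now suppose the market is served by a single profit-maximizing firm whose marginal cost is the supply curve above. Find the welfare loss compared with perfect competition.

Competitive equilibrium: 22.72 − 5q = 1 + 1.9q → q* = 3.1478, p* = 6.9809.
Marginal revenue: MR = 22.72 − 10q. Set MR = MC: 22.72 − 10q = 1 + 1.9q → q_m = 1.8252.
Price p_m = 22.72 − 5·1.8252 = 13.594; MC(q_m) = 1 + 1.9·1.8252 = 4.4679.
Competitive q* = 3.1478, so Δq = 1.3226; wedge = 13.594 − 4.4679 = 9.1261.
The triangle = ½ × 1.3226 × 9.1261 = 6.04.

6.04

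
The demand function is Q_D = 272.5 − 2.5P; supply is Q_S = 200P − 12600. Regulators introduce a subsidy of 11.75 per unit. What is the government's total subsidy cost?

1675.46

In inverse form: demand P = 109 − 0.4Q, supply P = 63 + 0.005Q.
Competitive equilibrium: 109 − 0.4Q = 63 + 0.005Q → Q* = 113.5802, P* = 63.5679.
The subsidy lowers effective supply by 11.75: P = 51.25 + 0.005Q.
New quantity: 109 − 0.4Q = 51.25 + 0.005Q → Q' = 142.5926.
Total subsidy cost = 11.75 × 142.5926 = 1675.46.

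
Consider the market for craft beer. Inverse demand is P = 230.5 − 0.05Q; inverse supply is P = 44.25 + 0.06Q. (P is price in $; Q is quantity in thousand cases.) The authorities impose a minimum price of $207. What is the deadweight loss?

$82289.56 thousand

Competitive equilibrium: 230.5 − 0.05Q = 44.25 + 0.06Q → Q* = 1693.1818, P* = 145.8409.
At the floor P = 207, quantity demanded = (230.5 − 207)/0.05 = 470.
Sellers' marginal cost at Q' = 470: 44.25 + 0.06·470 = 72.45.
ΔQ = 1693.1818 − 470 = 1223.1818; wedge = 207 − 72.45 = 134.55.
Welfare loss = ½ × 1223.1818 × 134.55 = $82289.56 thousand.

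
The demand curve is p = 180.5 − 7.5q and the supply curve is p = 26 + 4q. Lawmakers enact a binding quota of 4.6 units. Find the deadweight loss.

Competitive equilibrium: 180.5 − 7.5q = 26 + 4q → q* = 13.4348, p* = 79.7391.
At q = 4.6: demand price = 180.5 − 7.5·4.6 = 146; supply price = 26 + 4·4.6 = 44.4.
Δq = 13.4348 − 4.6 = 8.8348; wedge = 146 − 44.4 = 101.6.
DWL = ½ × 8.8348 × 101.6 = 448.81.

448.81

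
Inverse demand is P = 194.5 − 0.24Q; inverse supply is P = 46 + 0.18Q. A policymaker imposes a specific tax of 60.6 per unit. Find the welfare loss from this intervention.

Competitive equilibrium: 194.5 − 0.24Q = 46 + 0.18Q → Q* = 353.5714, P* = 109.6429.
With the tax, the buyer price exceeds the seller price by 60.6: (194.5 − 0.24Q) − (46 + 0.18Q) = 60.6 → Q' = 209.2857.
ΔQ = 353.5714 − 209.2857 = 144.2857; the wedge equals the tax, 60.6.
Welfare loss = ½ × 144.2857 × 60.6 = 4371.86.

4371.86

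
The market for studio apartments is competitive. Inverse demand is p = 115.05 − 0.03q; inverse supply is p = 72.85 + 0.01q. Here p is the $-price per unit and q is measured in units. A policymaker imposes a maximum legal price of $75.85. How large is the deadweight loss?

Competitive equilibrium: 115.05 − 0.03q = 72.85 + 0.01q → q* = 1055, p* = 83.4.
At the ceiling p = 75.85, quantity supplied = (75.85 − 72.85)/0.01 = 300.
Willingness to pay at q' = 300: 115.05 − 0.03·300 = 106.05.
Δq = 1055 − 300 = 755; wedge = 106.05 − 75.85 = 30.2.
The triangle = ½ × 755 × 30.2 = $11400.50.

$11400.50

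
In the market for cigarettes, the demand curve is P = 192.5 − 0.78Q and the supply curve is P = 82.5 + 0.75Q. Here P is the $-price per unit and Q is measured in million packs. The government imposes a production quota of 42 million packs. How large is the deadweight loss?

Competitive equilibrium: 192.5 − 0.78Q = 82.5 + 0.75Q → Q* = 71.8954, P* = 136.4216.
At Q = 42: demand price = 192.5 − 0.78·42 = 159.74; supply price = 82.5 + 0.75·42 = 114.
ΔQ = 71.8954 − 42 = 29.8954; wedge = 159.74 − 114 = 45.74.
The triangle = ½ × 29.8954 × 45.74 = $683.71 million.

$683.71 million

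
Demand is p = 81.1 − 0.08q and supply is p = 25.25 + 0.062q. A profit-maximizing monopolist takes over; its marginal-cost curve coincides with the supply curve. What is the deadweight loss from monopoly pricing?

1426.27

Competitive equilibrium: 81.1 − 0.08q = 25.25 + 0.062q → q* = 393.30986, p* = 49.63521.
Marginal revenue: MR = 81.1 − 0.16q. Set MR = MC: 81.1 − 0.16q = 25.25 + 0.062q → q_m = 251.57658.
Price p_m = 81.1 − 0.08·251.57658 = 60.97387; MC(q_m) = 25.25 + 0.062·251.57658 = 40.84775.
Competitive q* = 393.30986, so Δq = 141.73328; wedge = 60.97387 − 40.84775 = 20.12612.
DWL = ½ × 141.73328 × 20.12612 = 1426.27.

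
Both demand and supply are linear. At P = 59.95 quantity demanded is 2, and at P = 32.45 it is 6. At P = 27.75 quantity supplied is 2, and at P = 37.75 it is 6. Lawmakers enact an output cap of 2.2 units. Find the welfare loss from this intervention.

49.05

Demand slope = (32.45 − 59.95)/(6 − 2) = −6.875, so P = 73.7 − 6.875Q.
Supply slope = (37.75 − 27.75)/(6 − 2) = 2.5, so P = 22.75 + 2.5Q.
Competitive equilibrium: 73.7 − 6.875Q = 22.75 + 2.5Q → Q* = 5.4347, P* = 36.3367.
At Q = 2.2: demand price = 73.7 − 6.875·2.2 = 58.575; supply price = 22.75 + 2.5·2.2 = 28.25.
ΔQ = 5.4347 − 2.2 = 3.2347; wedge = 58.575 − 28.25 = 30.325.
DWL = ½ × 3.2347 × 30.325 = 49.05.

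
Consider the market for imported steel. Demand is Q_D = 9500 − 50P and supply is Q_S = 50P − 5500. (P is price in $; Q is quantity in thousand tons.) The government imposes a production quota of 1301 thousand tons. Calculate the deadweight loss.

$9772.02 thousand

In inverse form: demand P = 190 − 0.02Q, supply P = 110 + 0.02Q.
Competitive equilibrium: 190 − 0.02Q = 110 + 0.02Q → Q* = 2000, P* = 150.
At Q = 1301: demand price = 190 − 0.02·1301 = 163.98; supply price = 110 + 0.02·1301 = 136.02.
ΔQ = 2000 − 1301 = 699; wedge = 163.98 − 136.02 = 27.96.
DWL = ½ × 699 × 27.96 = $9772.02 thousand.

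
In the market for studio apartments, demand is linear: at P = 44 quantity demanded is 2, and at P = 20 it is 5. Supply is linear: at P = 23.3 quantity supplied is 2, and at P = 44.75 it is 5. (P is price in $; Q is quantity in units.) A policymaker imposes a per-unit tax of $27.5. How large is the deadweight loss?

$24.96

Demand slope = (20 − 44)/(5 − 2) = −8, so P = 60 − 8Q.
Supply slope = (44.75 − 23.3)/(5 − 2) = 7.15, so P = 9 + 7.15Q.
Competitive equilibrium: 60 − 8Q = 9 + 7.15Q → Q* = 3.3663, P* = 33.0693.
With the tax, the buyer price exceeds the seller price by 27.5: (60 − 8Q) − (9 + 7.15Q) = 27.5 → Q' = 1.5512.
ΔQ = 3.3663 − 1.5512 = 1.8151; the wedge equals the tax, 27.5.
Welfare loss = ½ × 1.8151 × 27.5 = $24.96.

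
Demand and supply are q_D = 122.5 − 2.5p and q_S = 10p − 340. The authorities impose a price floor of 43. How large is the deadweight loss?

In inverse form: demand p = 49 − 0.4q, supply p = 34 + 0.1q.
Competitive equilibrium: 49 − 0.4q = 34 + 0.1q → q* = 30, p* = 37.
At the floor p = 43, quantity demanded = (49 − 43)/0.4 = 15.
Sellers' marginal cost at q' = 15: 34 + 0.1·15 = 35.5.
Δq = 30 − 15 = 15; wedge = 43 − 35.5 = 7.5.
The triangle = ½ × 15 × 7.5 = 56.25.

56.25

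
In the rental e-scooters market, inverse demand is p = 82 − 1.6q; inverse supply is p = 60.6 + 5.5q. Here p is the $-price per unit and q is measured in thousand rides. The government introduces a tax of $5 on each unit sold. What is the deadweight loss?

$1.76 thousand

Competitive equilibrium: 82 − 1.6q = 60.6 + 5.5q → q* = 3.0141, p* = 77.1775.
With the tax, the buyer price exceeds the seller price by 5: (82 − 1.6q) − (60.6 + 5.5q) = 5 → q' = 2.3099.
Δq = 3.0141 − 2.3099 = 0.7042; the wedge equals the tax, 5.
DWL = ½ × 0.7042 × 5 = $1.76 thousand.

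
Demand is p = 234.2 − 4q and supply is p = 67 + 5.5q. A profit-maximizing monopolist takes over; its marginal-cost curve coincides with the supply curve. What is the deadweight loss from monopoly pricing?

Competitive equilibrium: 234.2 − 4q = 67 + 5.5q → q* = 17.6, p* = 163.8.
Marginal revenue: MR = 234.2 − 8q. Set MR = MC: 234.2 − 8q = 67 + 5.5q → q_m = 12.3852.
Price p_m = 234.2 − 4·12.3852 = 184.6592; MC(q_m) = 67 + 5.5·12.3852 = 135.1186.
Competitive q* = 17.6, so Δq = 5.2148; wedge = 184.6592 − 135.1186 = 49.5406.
DWL = ½ × 5.2148 × 49.5406 = 129.17.

129.17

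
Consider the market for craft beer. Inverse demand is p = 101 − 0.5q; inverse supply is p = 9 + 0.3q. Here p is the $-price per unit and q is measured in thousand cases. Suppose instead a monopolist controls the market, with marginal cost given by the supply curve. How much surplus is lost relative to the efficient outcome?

$782.54 thousand

Competitive equilibrium: 101 − 0.5q = 9 + 0.3q → q* = 115, p* = 43.5.
Marginal revenue: MR = 101 − q. Set MR = MC: 101 − q = 9 + 0.3q → q_m = 70.7692.
Price p_m = 101 − 0.5·70.7692 = 65.6154; MC(q_m) = 9 + 0.3·70.7692 = 30.2308.
Competitive q* = 115, so Δq = 44.2308; wedge = 65.6154 − 30.2308 = 35.3846.
The triangle = ½ × 44.2308 × 35.3846 = $782.54 thousand.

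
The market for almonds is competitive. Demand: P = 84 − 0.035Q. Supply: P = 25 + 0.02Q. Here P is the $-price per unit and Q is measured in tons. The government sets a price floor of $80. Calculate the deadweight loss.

Competitive equilibrium: 84 − 0.035Q = 25 + 0.02Q → Q* = 1072.72727, P* = 46.45455.
At the floor P = 80, quantity demanded = (84 − 80)/0.035 = 114.28571.
Sellers' marginal cost at Q' = 114.28571: 25 + 0.02·114.28571 = 27.28571.
ΔQ = 1072.72727 − 114.28571 = 958.44156; wedge = 80 − 27.28571 = 52.71429.
Welfare loss = ½ × 958.44156 × 52.71429 = $25261.78.

$25261.78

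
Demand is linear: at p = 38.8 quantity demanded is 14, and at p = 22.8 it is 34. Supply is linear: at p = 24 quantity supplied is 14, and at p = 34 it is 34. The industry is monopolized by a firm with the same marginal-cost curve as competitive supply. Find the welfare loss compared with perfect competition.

60.78

Demand slope = (22.8 − 38.8)/(34 − 14) = −0.8, so p = 50 − 0.8q.
Supply slope = (34 − 24)/(34 − 14) = 0.5, so p = 17 + 0.5q.
Competitive equilibrium: 50 − 0.8q = 17 + 0.5q → q* = 25.3846, p* = 29.6923.
Marginal revenue: MR = 50 − 1.6q. Set MR = MC: 50 − 1.6q = 17 + 0.5q → q_m = 15.7143.
Price p_m = 50 − 0.8·15.7143 = 37.4286; MC(q_m) = 17 + 0.5·15.7143 = 24.8572.
Competitive q* = 25.3846, so Δq = 9.6703; wedge = 37.4286 − 24.8572 = 12.5714.
The triangle = ½ × 9.6703 × 12.5714 = 60.78.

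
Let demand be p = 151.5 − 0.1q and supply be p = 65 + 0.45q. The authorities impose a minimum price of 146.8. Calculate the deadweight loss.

3344.02

Competitive equilibrium: 151.5 − 0.1q = 65 + 0.45q → q* = 157.2727, p* = 135.7727.
At the floor p = 146.8, quantity demanded = (151.5 − 146.8)/0.1 = 47.
Sellers' marginal cost at q' = 47: 65 + 0.45·47 = 86.15.
Δq = 157.2727 − 47 = 110.2727; wedge = 146.8 − 86.15 = 60.65.
Deadweight loss = ½ × 110.2727 × 60.65 = 3344.02.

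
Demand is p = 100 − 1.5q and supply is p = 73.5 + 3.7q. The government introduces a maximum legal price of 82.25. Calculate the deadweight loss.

Competitive equilibrium: 100 − 1.5q = 73.5 + 3.7q → q* = 5.0962, p* = 92.3558.
At the ceiling p = 82.25, quantity supplied = (82.25 − 73.5)/3.7 = 2.3649.
Willingness to pay at q' = 2.3649: 100 − 1.5·2.3649 = 96.4527.
Δq = 5.0962 − 2.3649 = 2.7313; wedge = 96.4527 − 82.25 = 14.2027.
Welfare loss = ½ × 2.7313 × 14.2027 = 19.40.

19.40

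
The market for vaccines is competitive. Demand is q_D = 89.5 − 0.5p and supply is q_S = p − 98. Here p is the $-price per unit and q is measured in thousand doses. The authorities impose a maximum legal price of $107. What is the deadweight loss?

$486 thousand

In inverse form: demand p = 179 − 2q, supply p = 98 + q.
Competitive equilibrium: 179 − 2q = 98 + q → q* = 27, p* = 125.
At the ceiling p = 107, quantity supplied = (107 − 98)/1 = 9.
Willingness to pay at q' = 9: 179 − 2·9 = 161.
Δq = 27 − 9 = 18; wedge = 161 − 107 = 54.
DWL = ½ × 18 × 54 = $486 thousand.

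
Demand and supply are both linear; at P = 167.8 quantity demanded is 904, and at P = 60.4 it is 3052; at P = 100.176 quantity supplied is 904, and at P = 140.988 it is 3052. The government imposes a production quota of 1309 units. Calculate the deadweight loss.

Demand slope = (60.4 − 167.8)/(3052 − 904) = −0.05, so P = 213 − 0.05Q.
Supply slope = (140.988 − 100.176)/(3052 − 904) = 0.019, so P = 83 + 0.019Q.
Competitive equilibrium: 213 − 0.05Q = 83 + 0.019Q → Q* = 1884.058, P* = 118.7971.
At Q = 1309: demand price = 213 − 0.05·1309 = 147.55; supply price = 83 + 0.019·1309 = 107.871.
ΔQ = 1884.058 − 1309 = 575.058; wedge = 147.55 − 107.871 = 39.679.
DWL = ½ × 575.058 × 39.679 = 11408.86.

11408.86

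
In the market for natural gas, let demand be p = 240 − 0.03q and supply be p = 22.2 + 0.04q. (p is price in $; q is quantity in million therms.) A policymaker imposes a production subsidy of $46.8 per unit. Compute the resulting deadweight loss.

$15644.57 million

Competitive equilibrium: 240 − 0.03q = 22.2 + 0.04q → q* = 3111.4286, p* = 146.6571.
The subsidy lowers effective supply by 46.8: p = 0.04q − 24.6.
New quantity: 240 − 0.03q = 0.04q − 24.6 → q' = 3780.
Overproduction Δq = 3780 − 3111.4286 = 668.5714; wedge = subsidy = 46.8.
Welfare loss = ½ × 668.5714 × 46.8 = $15644.57 million.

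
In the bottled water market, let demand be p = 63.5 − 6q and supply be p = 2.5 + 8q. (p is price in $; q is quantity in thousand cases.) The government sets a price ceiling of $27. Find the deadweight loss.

$11.73 thousand

Competitive equilibrium: 63.5 − 6q = 2.5 + 8q → q* = 4.3571, p* = 37.3571.
At the ceiling p = 27, quantity supplied = (27 − 2.5)/8 = 3.0625.
Willingness to pay at q' = 3.0625: 63.5 − 6·3.0625 = 45.125.
Δq = 4.3571 − 3.0625 = 1.2946; wedge = 45.125 − 27 = 18.125.
Welfare loss = ½ × 1.2946 × 18.125 = $11.73 thousand.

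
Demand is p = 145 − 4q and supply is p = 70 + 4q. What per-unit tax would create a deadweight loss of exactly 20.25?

18

Competitive equilibrium: 145 − 4q = 70 + 4q → q* = 9.375, p* = 107.5.
A tax t gives Δq = t/8 and wedge t, so DWL = t²/16.
t²/16 = 20.25 → t² = 324 → t = 18.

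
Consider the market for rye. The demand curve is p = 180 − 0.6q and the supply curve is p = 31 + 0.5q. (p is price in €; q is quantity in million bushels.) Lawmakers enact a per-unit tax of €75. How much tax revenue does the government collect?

Competitive equilibrium: 180 − 0.6q = 31 + 0.5q → q* = 135.4545, p* = 98.7273.
With the tax, the buyer price exceeds the seller price by 75: (180 − 0.6q) − (31 + 0.5q) = 75 → q' = 67.2727.
Tax revenue = 75 × 67.2727 = €5045.45 million.

€5045.45 million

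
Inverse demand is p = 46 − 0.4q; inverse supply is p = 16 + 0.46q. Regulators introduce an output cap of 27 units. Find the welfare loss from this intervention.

26.73

Competitive equilibrium: 46 − 0.4q = 16 + 0.46q → q* = 34.8837, p* = 32.0465.
At q = 27: demand price = 46 − 0.4·27 = 35.2; supply price = 16 + 0.46·27 = 28.42.
Δq = 34.8837 − 27 = 7.8837; wedge = 35.2 − 28.42 = 6.78.
Deadweight loss = ½ × 7.8837 × 6.78 = 26.73.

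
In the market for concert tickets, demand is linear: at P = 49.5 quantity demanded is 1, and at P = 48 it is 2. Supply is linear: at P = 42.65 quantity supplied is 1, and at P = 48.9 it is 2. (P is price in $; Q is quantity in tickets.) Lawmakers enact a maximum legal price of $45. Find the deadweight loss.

Demand slope = (48 − 49.5)/(2 − 1) = −1.5, so P = 51 − 1.5Q.
Supply slope = (48.9 − 42.65)/(2 − 1) = 6.25, so P = 36.4 + 6.25Q.
Competitive equilibrium: 51 − 1.5Q = 36.4 + 6.25Q → Q* = 1.8839, P* = 48.1742.
At the ceiling P = 45, quantity supplied = (45 − 36.4)/6.25 = 1.376.
Willingness to pay at Q' = 1.376: 51 − 1.5·1.376 = 48.936.
ΔQ = 1.8839 − 1.376 = 0.5079; wedge = 48.936 − 45 = 3.936.
DWL = ½ × 0.5079 × 3.936 = $1.

$1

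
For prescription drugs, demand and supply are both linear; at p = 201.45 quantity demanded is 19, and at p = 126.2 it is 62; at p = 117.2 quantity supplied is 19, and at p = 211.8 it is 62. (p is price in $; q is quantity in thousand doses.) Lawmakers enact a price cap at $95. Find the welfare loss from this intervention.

Demand slope = (126.2 − 201.45)/(62 − 19) = −1.75, so p = 234.7 − 1.75q.
Supply slope = (211.8 − 117.2)/(62 − 19) = 2.2, so p = 75.4 + 2.2q.
Competitive equilibrium: 234.7 − 1.75q = 75.4 + 2.2q → q* = 40.32911, p* = 164.12405.
At the ceiling p = 95, quantity supplied = (95 − 75.4)/2.2 = 8.90909.
Willingness to pay at q' = 8.90909: 234.7 − 1.75·8.90909 = 219.10909.
Δq = 40.32911 − 8.90909 = 31.42002; wedge = 219.10909 − 95 = 124.10909.
DWL = ½ × 31.42002 × 124.10909 = $1949.76 thousand.

$1949.76 thousand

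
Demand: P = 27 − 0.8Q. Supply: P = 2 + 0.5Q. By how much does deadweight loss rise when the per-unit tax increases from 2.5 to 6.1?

Competitive equilibrium: 27 − 0.8Q = 2 + 0.5Q → Q* = 19.2308, P* = 11.6154.
For a per-unit tax t: ΔQ = t/1.3, so DWL = ½·t·(t/1.3) = t²/2.6.
At t = 2.5: DWL = 2.404. At t = 6.1: DWL = 14.312.
Increase = 14.312 − 2.404 = 11.91.

11.91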